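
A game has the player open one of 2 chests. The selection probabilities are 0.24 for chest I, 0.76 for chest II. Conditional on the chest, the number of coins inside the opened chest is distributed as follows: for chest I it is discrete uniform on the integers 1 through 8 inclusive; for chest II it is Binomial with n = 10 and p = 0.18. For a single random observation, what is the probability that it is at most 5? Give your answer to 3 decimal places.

Conditional on each chest, P(X ≤ 5): I: 0.625; II: 0.996331.
By total probability, P(X ≤ 5) = 0.24·0.625 + 0.76·0.996331 = 0.907211.

0.907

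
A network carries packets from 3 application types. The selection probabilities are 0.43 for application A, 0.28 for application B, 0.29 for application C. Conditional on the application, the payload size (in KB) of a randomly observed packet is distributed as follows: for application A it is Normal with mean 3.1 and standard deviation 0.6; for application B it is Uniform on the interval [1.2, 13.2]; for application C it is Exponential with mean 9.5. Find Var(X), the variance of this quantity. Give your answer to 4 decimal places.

Per component, A: μ=3.1, E[X²]=9.97; B: μ=7.2, E[X²]=63.84; C: μ=9.5, E[X²]=180.5.
E[X] = 0.43·3.1 + 0.28·7.2 + 0.29·9.5 = 6.104.
E[X²] = 0.43·9.97 + 0.28·63.84 + 0.29·180.5 = 74.5073.
Var(X) = E[X²] − (E[X])² = 74.5073 − 37.2588 = 37.2485.

37.2485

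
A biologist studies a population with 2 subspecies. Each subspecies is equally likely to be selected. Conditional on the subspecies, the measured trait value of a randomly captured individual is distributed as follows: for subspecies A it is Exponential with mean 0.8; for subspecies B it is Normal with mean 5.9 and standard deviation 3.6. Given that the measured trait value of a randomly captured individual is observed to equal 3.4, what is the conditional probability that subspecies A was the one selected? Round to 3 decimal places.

0.170

Likelihoods f(3.4 | ·): A: 0.0178303; B: 0.0870738.
Posterior ∝ prior × likelihood. Numerator for A: 0.5·0.0178303 = 0.00891515.
Normalizing constant: 0.5·0.0178303 + 0.5·0.0870738 = 0.0524521.
P(A | observation) = 0.00891515 / 0.0524521 = 0.169968.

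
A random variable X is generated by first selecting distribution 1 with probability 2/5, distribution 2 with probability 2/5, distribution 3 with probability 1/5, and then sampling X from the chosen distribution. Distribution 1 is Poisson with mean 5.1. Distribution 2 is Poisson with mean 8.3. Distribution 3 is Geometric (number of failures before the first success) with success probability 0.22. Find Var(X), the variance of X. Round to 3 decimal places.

12.223

Per component, 1: μ=5.1, E[X²]=31.11; 2: μ=8.3, E[X²]=77.19; 3: μ=3.54545, E[X²]=28.686.
E[X] = 0.4·5.1 + 0.4·8.3 + 0.2·3.54545 = 6.06909.
E[X²] = 0.4·31.11 + 0.4·77.19 + 0.2·28.686 = 49.0572.
Var(X) = E[X²] − (E[X])² = 49.0572 − 36.8339 = 12.2233.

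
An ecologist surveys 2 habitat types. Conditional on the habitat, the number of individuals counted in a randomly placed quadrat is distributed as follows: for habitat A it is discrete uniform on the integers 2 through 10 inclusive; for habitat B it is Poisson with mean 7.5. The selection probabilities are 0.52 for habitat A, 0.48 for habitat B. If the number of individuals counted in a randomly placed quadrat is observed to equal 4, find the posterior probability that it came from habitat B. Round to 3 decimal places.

Likelihoods P(X=4 | ·): A: 0.111111; B: 0.0729164.
Posterior ∝ prior × likelihood. Numerator for B: 0.48·0.0729164 = 0.0349999.
Normalizing constant: 0.52·0.111111 + 0.48·0.0729164 = 0.0927776.
P(B | observation) = 0.0349999 / 0.0927776 = 0.377245.

0.377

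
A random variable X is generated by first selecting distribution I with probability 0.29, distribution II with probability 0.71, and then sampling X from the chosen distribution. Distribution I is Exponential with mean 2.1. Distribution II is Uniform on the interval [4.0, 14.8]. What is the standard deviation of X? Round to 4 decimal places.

Per component, I: μ=2.1, E[X²]=8.82; II: μ=9.4, E[X²]=98.08.
E[X] = 0.29·2.1 + 0.71·9.4 = 7.283.
E[X²] = 0.29·8.82 + 0.71·98.08 = 72.1946.
Var(X) = E[X²] − (E[X])² = 72.1946 − 53.0421 = 19.1525.
SD(X) = √19.1525 = 4.37636.

4.3764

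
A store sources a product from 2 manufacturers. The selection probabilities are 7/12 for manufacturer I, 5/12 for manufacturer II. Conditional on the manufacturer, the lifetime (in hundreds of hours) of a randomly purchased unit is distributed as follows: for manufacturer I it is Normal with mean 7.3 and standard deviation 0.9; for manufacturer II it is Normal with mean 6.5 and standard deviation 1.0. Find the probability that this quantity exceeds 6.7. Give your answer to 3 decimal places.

Conditional on each manufacturer, P(X > 6.7): I: 0.747507; II: 0.42074.
By total probability, P(X > 6.7) = 0.583333·0.747507 + 0.416667·0.42074 = 0.611354.

0.611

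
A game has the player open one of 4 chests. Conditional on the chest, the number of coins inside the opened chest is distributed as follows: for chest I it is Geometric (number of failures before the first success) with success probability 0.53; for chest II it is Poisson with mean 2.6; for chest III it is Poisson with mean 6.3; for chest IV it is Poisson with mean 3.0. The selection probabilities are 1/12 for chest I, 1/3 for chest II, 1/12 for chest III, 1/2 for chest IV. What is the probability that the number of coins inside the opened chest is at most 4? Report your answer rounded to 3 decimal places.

Conditional on each chest, P(X ≤ 4): I: 0.977065; II: 0.877423; III: 0.246904; IV: 0.815263.
By total probability, P(X ≤ 4) = 0.0833333·0.977065 + 0.333333·0.877423 + 0.0833333·0.246904 + 0.5·0.815263 = 0.802104.

0.802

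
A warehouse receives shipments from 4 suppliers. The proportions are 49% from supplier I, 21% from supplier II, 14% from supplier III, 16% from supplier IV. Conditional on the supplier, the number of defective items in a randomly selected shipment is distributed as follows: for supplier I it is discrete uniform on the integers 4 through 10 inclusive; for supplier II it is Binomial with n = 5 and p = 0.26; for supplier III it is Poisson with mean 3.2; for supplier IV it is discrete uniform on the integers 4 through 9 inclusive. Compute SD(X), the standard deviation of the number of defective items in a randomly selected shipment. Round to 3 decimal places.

Per component, I: μ=7, E[X²]=53; II: μ=1.3, E[X²]=2.652; III: μ=3.2, E[X²]=13.44; IV: μ=6.5, E[X²]=45.1667.
E[X] = 0.49·7 + 0.21·1.3 + 0.14·3.2 + 0.16·6.5 = 5.191.
E[X²] = 0.49·53 + 0.21·2.652 + 0.14·13.44 + 0.16·45.1667 = 35.6352.
Var(X) = E[X²] − (E[X])² = 35.6352 − 26.9465 = 8.68871.
SD(X) = √8.68871 = 2.94766.

2.948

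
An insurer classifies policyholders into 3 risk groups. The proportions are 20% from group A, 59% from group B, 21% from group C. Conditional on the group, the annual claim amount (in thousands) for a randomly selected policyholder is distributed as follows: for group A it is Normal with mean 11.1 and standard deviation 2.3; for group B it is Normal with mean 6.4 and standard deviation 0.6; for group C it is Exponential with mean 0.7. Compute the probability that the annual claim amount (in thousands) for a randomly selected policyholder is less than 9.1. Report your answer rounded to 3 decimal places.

0.838

Conditional on each group, P(X < 9.1): A: 0.192269; B: 0.999997; C: 0.999998.
By total probability, P(X < 9.1) = 0.2·0.192269 + 0.59·0.999997 + 0.21·0.999998 = 0.838451.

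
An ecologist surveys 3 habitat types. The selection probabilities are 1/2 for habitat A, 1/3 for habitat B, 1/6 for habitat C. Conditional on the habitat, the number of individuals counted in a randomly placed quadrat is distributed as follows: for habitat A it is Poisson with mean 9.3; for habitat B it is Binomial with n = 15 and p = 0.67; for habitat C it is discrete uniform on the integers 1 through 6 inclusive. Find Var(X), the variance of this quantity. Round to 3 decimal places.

Per component, A: μ=9.3, E[X²]=95.79; B: μ=10.05, E[X²]=104.319; C: μ=3.5, E[X²]=15.1667.
E[X] = 0.5·9.3 + 0.333333·10.05 + 0.166667·3.5 = 8.58333.
E[X²] = 0.5·95.79 + 0.333333·104.319 + 0.166667·15.1667 = 85.1958.
Var(X) = E[X²] − (E[X])² = 85.1958 − 73.6736 = 11.5222.

11.522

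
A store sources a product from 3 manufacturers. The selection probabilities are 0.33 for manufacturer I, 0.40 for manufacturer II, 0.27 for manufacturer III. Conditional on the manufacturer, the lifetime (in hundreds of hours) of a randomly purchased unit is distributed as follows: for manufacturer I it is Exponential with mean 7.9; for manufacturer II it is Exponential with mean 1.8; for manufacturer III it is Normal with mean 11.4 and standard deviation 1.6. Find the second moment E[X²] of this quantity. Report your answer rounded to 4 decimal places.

79.5630

For each component E[X²] = Var + (mean)², giving I: 124.82; II: 6.48; III: 132.52.
Overall E[X²] = 0.33·124.82 + 0.4·6.48 + 0.27·132.52 = 79.563.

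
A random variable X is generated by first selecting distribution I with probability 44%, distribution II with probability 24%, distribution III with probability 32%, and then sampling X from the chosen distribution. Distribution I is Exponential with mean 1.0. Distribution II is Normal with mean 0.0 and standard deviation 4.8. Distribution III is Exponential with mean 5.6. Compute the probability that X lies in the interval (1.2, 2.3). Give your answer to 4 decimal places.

0.1550

Conditional on each component, P(1.2 < X < 2.3): I: 0.200935; II: 0.0853836; III: 0.143941.
By total probability, P(1.2 < X < 2.3) = 0.44·0.200935 + 0.24·0.0853836 + 0.32·0.143941 = 0.154965.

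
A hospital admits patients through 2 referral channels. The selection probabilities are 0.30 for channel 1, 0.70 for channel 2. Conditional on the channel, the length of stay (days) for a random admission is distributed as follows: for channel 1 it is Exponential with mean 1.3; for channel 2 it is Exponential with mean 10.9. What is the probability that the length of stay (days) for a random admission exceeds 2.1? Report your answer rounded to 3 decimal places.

0.637

Conditional on each channel, P(X > 2.1): 1: 0.198814; 2: 0.824762.
By total probability, P(X > 2.1) = 0.3·0.198814 + 0.7·0.824762 = 0.636978.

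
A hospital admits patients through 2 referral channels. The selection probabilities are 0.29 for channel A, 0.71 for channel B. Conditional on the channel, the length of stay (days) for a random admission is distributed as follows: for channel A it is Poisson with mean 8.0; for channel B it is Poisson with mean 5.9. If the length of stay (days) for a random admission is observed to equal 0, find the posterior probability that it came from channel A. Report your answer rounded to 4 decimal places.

0.0476

Likelihoods P(X=0 | ·): A: 0.000335463; B: 0.00273944.
Posterior ∝ prior × likelihood. Numerator for A: 0.29·0.000335463 = 9.72842e-05.
Normalizing constant: 0.29·0.000335463 + 0.71·0.00273944 = 0.00204229.
P(A | observation) = 9.72842e-05 / 0.00204229 = 0.0476348.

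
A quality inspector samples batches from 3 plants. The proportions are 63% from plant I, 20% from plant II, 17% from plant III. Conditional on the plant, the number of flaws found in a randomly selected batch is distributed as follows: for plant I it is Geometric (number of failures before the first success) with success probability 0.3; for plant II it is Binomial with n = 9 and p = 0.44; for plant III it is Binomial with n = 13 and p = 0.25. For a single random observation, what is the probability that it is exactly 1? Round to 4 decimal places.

0.1575

Conditional on each plant, P(X = 1): I: 0.21; II: 0.0383001; III: 0.102948.
By total probability, P(X = 1) = 0.63·0.21 + 0.2·0.0383001 + 0.17·0.102948 = 0.157461.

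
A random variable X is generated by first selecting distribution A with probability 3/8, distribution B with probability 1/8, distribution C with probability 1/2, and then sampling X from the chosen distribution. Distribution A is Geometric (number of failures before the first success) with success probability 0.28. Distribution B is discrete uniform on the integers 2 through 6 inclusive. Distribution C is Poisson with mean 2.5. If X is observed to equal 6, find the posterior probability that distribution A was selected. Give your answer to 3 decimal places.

Likelihoods P(X=6 | ·): A: 0.0390079; B: 0.2; C: 0.0278337.
Posterior ∝ prior × likelihood. Numerator for A: 0.375·0.0390079 = 0.014628.
Normalizing constant: 0.375·0.0390079 + 0.125·0.2 + 0.5·0.0278337 = 0.0535448.
P(A | observation) = 0.014628 / 0.0535448 = 0.273191.

0.273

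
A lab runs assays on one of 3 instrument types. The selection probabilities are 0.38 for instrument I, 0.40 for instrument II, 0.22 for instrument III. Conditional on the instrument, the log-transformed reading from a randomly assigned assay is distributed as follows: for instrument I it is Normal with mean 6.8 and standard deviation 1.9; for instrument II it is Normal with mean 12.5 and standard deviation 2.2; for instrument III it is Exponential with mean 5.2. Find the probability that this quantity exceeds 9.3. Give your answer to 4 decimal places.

0.4434

Conditional on each instrument, P(X > 9.3): I: 0.0941224; II: 0.927102; III: 0.167217.
By total probability, P(X > 9.3) = 0.38·0.0941224 + 0.4·0.927102 + 0.22·0.167217 = 0.443395.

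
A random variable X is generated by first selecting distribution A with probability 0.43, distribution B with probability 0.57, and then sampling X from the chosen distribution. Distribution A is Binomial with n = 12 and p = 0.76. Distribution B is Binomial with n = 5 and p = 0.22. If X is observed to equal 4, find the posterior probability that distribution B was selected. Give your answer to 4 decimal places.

0.8695

Likelihoods P(X=4 | ·): A: 0.00181781; B: 0.00913598.
Posterior ∝ prior × likelihood. Numerator for B: 0.57·0.00913598 = 0.00520751.
Normalizing constant: 0.43·0.00181781 + 0.57·0.00913598 = 0.00598917.
P(B | observation) = 0.00520751 / 0.00598917 = 0.869488.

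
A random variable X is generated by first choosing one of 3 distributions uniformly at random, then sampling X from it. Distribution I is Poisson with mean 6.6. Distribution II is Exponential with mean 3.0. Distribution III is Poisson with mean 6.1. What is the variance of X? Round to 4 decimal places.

Per component, I: μ=6.6, E[X²]=50.16; II: μ=3, E[X²]=18; III: μ=6.1, E[X²]=43.31.
E[X] = 0.333333·6.6 + 0.333333·3 + 0.333333·6.1 = 5.23333.
E[X²] = 0.333333·50.16 + 0.333333·18 + 0.333333·43.31 = 37.1567.
Var(X) = E[X²] − (E[X])² = 37.1567 − 27.3878 = 9.76889.

9.7689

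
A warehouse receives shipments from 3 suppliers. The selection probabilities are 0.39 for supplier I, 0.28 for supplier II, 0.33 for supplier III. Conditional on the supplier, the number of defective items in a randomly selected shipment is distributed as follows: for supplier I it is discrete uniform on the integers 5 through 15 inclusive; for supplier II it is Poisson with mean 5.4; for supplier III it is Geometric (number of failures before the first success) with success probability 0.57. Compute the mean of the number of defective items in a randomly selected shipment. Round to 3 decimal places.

5.661

Component means — I: 10; II: 5.4; III: 0.754386.
E[X] = 0.39·10 + 0.28·5.4 + 0.33·0.754386 = 5.66095.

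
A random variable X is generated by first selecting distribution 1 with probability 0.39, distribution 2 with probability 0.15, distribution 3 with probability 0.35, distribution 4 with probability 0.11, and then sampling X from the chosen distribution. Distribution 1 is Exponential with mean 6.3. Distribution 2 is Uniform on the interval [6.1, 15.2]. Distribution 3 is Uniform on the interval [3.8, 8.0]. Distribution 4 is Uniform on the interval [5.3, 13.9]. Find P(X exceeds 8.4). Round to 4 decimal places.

0.2852

Conditional on each component, P(X > 8.4): 1: 0.263597; 2: 0.747253; 3: 0; 4: 0.639535.
By total probability, P(X > 8.4) = 0.39·0.263597 + 0.15·0.747253 + 0.35·0 + 0.11·0.639535 = 0.28524.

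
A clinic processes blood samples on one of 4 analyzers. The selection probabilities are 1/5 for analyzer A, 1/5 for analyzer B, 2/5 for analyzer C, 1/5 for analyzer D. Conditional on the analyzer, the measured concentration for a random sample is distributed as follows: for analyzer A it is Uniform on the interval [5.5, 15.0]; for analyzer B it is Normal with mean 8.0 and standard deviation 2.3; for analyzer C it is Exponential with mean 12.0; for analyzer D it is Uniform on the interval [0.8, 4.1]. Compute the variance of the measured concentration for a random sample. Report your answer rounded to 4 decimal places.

Per component, A: μ=10.25, E[X²]=112.583; B: μ=8, E[X²]=69.29; C: μ=12, E[X²]=288; D: μ=2.45, E[X²]=6.91.
E[X] = 0.2·10.25 + 0.2·8 + 0.4·12 + 0.2·2.45 = 8.94.
E[X²] = 0.2·112.583 + 0.2·69.29 + 0.4·288 + 0.2·6.91 = 152.957.
Var(X) = E[X²] − (E[X])² = 152.957 − 79.9236 = 73.0331.

73.0331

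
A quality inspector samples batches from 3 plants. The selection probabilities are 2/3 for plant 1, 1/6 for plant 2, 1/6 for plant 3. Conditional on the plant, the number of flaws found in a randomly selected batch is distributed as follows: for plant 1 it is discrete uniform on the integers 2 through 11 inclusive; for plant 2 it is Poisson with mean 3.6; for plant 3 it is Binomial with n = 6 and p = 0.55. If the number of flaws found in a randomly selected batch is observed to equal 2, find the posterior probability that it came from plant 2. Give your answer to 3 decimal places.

0.232

Likelihoods P(X=2 | ·): 1: 0.1; 2: 0.177058; 3: 0.186066.
Posterior ∝ prior × likelihood. Numerator for 2: 0.166667·0.177058 = 0.0295096.
Normalizing constant: 0.666667·0.1 + 0.166667·0.177058 + 0.166667·0.186066 = 0.127187.
P(2 | observation) = 0.0295096 / 0.127187 = 0.232017.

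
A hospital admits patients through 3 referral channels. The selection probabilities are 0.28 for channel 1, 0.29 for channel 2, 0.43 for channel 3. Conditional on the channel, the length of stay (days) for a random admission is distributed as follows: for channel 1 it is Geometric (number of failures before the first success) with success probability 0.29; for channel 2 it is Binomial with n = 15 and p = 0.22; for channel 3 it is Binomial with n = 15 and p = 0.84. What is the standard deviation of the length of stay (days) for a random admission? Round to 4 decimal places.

Per component, 1: μ=2.44828, E[X²]=14.4364; 2: μ=3.3, E[X²]=13.464; 3: μ=12.6, E[X²]=160.776.
E[X] = 0.28·2.44828 + 0.29·3.3 + 0.43·12.6 = 7.06052.
E[X²] = 0.28·14.4364 + 0.29·13.464 + 0.43·160.776 = 77.0804.
Var(X) = E[X²] − (E[X])² = 77.0804 − 49.8509 = 27.2295.
SD(X) = √27.2295 = 5.21819.

5.2182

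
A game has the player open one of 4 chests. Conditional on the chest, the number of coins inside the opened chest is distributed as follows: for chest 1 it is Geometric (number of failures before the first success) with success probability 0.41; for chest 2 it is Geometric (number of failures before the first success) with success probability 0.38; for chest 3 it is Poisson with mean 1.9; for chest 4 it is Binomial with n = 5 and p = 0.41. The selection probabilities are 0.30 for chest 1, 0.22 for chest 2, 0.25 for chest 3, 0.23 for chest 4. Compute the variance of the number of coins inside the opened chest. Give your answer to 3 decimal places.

Per component, 1: μ=1.43902, E[X²]=5.58061; 2: μ=1.63158, E[X²]=6.95568; 3: μ=1.9, E[X²]=5.51; 4: μ=2.05, E[X²]=5.412.
E[X] = 0.3·1.43902 + 0.22·1.63158 + 0.25·1.9 + 0.23·2.05 = 1.73715.
E[X²] = 0.3·5.58061 + 0.22·6.95568 + 0.25·5.51 + 0.23·5.412 = 5.82669.
Var(X) = E[X²] − (E[X])² = 5.82669 − 3.01771 = 2.80898.

2.809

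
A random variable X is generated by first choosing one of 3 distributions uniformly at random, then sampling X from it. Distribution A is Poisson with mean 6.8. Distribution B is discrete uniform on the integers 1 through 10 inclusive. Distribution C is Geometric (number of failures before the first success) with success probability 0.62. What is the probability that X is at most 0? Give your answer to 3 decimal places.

Conditional on each component, P(X ≤ 0): A: 0.00111378; B: 0; C: 0.62.
By total probability, P(X ≤ 0) = 0.333333·0.00111378 + 0.333333·0 + 0.333333·0.62 = 0.207038.

0.207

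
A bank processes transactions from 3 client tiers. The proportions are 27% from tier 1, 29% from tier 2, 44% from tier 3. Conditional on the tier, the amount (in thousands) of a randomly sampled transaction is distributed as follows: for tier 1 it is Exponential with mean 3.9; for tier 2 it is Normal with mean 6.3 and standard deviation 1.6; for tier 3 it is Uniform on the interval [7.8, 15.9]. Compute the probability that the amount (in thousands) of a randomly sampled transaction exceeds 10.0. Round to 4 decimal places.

0.3443

Conditional on each tier, P(X > 10.0): 1: 0.0769882; 2: 0.0103751; 3: 0.728395.
By total probability, P(X > 10.0) = 0.27·0.0769882 + 0.29·0.0103751 + 0.44·0.728395 = 0.344289.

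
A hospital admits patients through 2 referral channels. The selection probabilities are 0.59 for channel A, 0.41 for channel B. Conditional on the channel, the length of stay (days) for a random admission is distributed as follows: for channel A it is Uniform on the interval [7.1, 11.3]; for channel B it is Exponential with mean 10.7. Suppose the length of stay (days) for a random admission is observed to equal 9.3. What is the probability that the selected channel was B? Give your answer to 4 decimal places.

0.1026

Likelihoods f(9.3 | ·): A: 0.238095; B: 0.0391873.
Posterior ∝ prior × likelihood. Numerator for B: 0.41·0.0391873 = 0.0160668.
Normalizing constant: 0.59·0.238095 + 0.41·0.0391873 = 0.156543.
P(B | observation) = 0.0160668 / 0.156543 = 0.102635.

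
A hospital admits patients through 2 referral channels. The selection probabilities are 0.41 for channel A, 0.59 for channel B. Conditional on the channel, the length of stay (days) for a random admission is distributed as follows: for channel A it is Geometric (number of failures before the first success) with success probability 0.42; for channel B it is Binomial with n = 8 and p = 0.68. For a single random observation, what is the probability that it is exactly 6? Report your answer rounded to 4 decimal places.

Conditional on each channel, P(X = 6): A: 0.0159889; B: 0.283473.
By total probability, P(X = 6) = 0.41·0.0159889 + 0.59·0.283473 = 0.173804.

0.1738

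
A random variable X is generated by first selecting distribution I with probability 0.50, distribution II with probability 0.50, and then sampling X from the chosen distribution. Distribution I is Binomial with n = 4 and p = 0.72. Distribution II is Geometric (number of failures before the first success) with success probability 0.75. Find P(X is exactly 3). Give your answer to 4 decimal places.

0.2149

Conditional on each component, P(X = 3): I: 0.418038; II: 0.0117188.
By total probability, P(X = 3) = 0.5·0.418038 + 0.5·0.0117188 = 0.214878.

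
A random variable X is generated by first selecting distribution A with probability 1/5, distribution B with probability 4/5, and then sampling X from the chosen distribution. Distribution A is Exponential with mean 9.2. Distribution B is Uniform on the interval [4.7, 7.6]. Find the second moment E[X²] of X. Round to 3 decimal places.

64.675

For each component E[X²] = Var + (mean)², giving A: 169.28; B: 38.5233.
Overall E[X²] = 0.2·169.28 + 0.8·38.5233 = 64.6747.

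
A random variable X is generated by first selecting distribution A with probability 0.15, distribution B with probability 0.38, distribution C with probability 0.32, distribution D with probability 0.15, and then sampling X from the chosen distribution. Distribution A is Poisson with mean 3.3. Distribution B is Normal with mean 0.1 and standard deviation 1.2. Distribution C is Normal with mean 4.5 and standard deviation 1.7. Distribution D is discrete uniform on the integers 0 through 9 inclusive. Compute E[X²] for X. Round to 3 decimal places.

For each component E[X²] = Var + (mean)², giving A: 14.19; B: 1.45; C: 23.14; D: 28.5.
Overall E[X²] = 0.15·14.19 + 0.38·1.45 + 0.32·23.14 + 0.15·28.5 = 14.3593.

14.359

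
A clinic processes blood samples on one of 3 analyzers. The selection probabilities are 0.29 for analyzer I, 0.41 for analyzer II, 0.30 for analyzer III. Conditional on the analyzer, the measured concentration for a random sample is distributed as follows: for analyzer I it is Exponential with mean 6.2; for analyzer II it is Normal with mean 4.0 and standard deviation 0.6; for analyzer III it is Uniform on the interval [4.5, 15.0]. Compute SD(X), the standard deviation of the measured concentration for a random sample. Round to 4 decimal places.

4.4486

Per component, I: μ=6.2, E[X²]=76.88; II: μ=4, E[X²]=16.36; III: μ=9.75, E[X²]=104.25.
E[X] = 0.29·6.2 + 0.41·4 + 0.3·9.75 = 6.363.
E[X²] = 0.29·76.88 + 0.41·16.36 + 0.3·104.25 = 60.2778.
Var(X) = E[X²] − (E[X])² = 60.2778 − 40.4878 = 19.79.
SD(X) = √19.79 = 4.4486.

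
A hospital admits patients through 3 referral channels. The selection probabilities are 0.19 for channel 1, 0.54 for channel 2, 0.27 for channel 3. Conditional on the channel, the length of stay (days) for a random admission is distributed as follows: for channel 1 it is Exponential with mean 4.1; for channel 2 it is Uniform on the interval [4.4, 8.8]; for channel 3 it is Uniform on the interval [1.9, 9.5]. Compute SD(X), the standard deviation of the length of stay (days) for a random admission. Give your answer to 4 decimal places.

Per component, 1: μ=4.1, E[X²]=33.62; 2: μ=6.6, E[X²]=45.1733; 3: μ=5.7, E[X²]=37.3033.
E[X] = 0.19·4.1 + 0.54·6.6 + 0.27·5.7 = 5.882.
E[X²] = 0.19·33.62 + 0.54·45.1733 + 0.27·37.3033 = 40.8533.
Var(X) = E[X²] − (E[X])² = 40.8533 − 34.5979 = 6.25538.
SD(X) = √6.25538 = 2.50107.

2.5011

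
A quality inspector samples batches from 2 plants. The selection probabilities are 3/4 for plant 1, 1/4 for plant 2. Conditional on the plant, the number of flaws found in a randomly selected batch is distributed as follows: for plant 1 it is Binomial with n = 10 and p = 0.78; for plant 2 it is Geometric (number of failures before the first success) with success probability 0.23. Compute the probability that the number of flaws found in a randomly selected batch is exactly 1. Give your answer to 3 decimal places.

Conditional on each plant, P(X = 1): 1: 9.4167e-06; 2: 0.1771.
By total probability, P(X = 1) = 0.75·9.4167e-06 + 0.25·0.1771 = 0.0442821.

0.044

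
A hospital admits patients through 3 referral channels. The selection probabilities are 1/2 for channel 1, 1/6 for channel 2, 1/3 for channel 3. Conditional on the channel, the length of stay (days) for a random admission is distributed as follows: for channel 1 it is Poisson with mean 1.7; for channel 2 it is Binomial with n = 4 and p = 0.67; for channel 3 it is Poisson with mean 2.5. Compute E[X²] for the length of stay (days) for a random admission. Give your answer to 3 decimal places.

For each component E[X²] = Var + (mean)², giving 1: 4.59; 2: 8.0668; 3: 8.75.
Overall E[X²] = 0.5·4.59 + 0.166667·8.0668 + 0.333333·8.75 = 6.55613.

6.556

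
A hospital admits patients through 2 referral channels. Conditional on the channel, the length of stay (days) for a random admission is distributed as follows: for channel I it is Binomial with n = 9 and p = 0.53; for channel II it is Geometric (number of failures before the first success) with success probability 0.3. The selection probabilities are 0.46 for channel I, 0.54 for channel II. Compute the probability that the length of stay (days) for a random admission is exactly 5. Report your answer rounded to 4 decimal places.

0.1455

Conditional on each channel, P(X = 5): I: 0.257123; II: 0.050421.
By total probability, P(X = 5) = 0.46·0.257123 + 0.54·0.050421 = 0.145504.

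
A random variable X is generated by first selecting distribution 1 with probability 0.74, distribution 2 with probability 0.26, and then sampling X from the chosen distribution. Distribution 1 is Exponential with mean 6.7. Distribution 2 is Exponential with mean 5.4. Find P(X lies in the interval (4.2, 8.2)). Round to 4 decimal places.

0.2402

Conditional on each component, P(4.2 < X < 8.2): 1: 0.240177; 2: 0.24039.
By total probability, P(4.2 < X < 8.2) = 0.74·0.240177 + 0.26·0.24039 = 0.240232.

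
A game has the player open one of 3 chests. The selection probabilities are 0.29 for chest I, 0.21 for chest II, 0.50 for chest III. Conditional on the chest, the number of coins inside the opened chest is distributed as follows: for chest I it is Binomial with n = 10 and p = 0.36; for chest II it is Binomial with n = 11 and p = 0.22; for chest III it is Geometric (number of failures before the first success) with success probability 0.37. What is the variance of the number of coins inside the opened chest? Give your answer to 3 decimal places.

4.026

Per component, I: μ=3.6, E[X²]=15.264; II: μ=2.42, E[X²]=7.744; III: μ=1.7027, E[X²]=7.5011.
E[X] = 0.29·3.6 + 0.21·2.42 + 0.5·1.7027 = 2.40355.
E[X²] = 0.29·15.264 + 0.21·7.744 + 0.5·7.5011 = 9.80335.
Var(X) = E[X²] − (E[X])² = 9.80335 − 5.77706 = 4.02629.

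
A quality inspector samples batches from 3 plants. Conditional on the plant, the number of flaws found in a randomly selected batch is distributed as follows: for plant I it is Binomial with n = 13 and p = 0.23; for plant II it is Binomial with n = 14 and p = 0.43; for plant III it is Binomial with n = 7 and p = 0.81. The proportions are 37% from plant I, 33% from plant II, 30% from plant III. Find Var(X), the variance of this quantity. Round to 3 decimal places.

Per component, I: μ=2.99, E[X²]=11.2424; II: μ=6.02, E[X²]=39.6718; III: μ=5.67, E[X²]=33.2262.
E[X] = 0.37·2.99 + 0.33·6.02 + 0.3·5.67 = 4.7939.
E[X²] = 0.37·11.2424 + 0.33·39.6718 + 0.3·33.2262 = 27.2192.
Var(X) = E[X²] − (E[X])² = 27.2192 − 22.9815 = 4.23776.

4.238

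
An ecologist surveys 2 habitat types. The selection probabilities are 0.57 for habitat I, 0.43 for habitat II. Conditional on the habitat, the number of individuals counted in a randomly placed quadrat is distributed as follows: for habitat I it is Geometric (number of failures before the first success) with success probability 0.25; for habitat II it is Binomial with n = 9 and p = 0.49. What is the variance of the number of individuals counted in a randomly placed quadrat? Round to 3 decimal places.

Per component, I: μ=3, E[X²]=21; II: μ=4.41, E[X²]=21.6972.
E[X] = 0.57·3 + 0.43·4.41 = 3.6063.
E[X²] = 0.57·21 + 0.43·21.6972 = 21.2998.
Var(X) = E[X²] − (E[X])² = 21.2998 − 13.0054 = 8.2944.

8.294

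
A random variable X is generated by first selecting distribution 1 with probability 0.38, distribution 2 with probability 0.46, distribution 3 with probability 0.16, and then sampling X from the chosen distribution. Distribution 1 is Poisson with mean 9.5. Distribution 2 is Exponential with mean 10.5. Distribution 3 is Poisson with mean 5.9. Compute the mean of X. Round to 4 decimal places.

9.3840

Component means — 1: 9.5; 2: 10.5; 3: 5.9.
E[X] = 0.38·9.5 + 0.46·10.5 + 0.16·5.9 = 9.384.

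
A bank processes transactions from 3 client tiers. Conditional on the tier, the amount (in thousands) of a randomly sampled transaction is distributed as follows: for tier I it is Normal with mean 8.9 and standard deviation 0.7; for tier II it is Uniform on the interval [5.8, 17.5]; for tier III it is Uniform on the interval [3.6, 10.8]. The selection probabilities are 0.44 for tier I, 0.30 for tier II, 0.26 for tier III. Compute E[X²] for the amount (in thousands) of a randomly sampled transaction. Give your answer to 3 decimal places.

For each component E[X²] = Var + (mean)², giving I: 79.7; II: 147.13; III: 56.16.
Overall E[X²] = 0.44·79.7 + 0.3·147.13 + 0.26·56.16 = 93.8086.

93.809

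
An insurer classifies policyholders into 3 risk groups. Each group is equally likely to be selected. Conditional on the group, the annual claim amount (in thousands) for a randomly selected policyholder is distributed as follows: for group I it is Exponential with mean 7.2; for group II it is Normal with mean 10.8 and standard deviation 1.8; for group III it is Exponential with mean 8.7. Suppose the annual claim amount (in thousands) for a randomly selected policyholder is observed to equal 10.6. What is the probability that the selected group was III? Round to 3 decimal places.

0.119

Likelihoods f(10.6 | ·): I: 0.0318632; II: 0.220271; III: 0.0339892.
Posterior ∝ prior × likelihood. Numerator for III: 0.333333·0.0339892 = 0.0113297.
Normalizing constant: 0.333333·0.0318632 + 0.333333·0.220271 + 0.333333·0.0339892 = 0.0953744.
P(III | observation) = 0.0113297 / 0.0953744 = 0.118792.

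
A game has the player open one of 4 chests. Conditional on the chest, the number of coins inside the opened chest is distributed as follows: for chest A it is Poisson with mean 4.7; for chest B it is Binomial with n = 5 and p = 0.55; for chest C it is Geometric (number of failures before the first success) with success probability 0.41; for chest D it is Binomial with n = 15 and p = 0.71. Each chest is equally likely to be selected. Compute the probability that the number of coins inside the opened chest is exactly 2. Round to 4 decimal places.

Conditional on each chest, P(X = 2): A: 0.100457; B: 0.275653; C: 0.142721; D: 5.431e-06.
By total probability, P(X = 2) = 0.25·0.100457 + 0.25·0.275653 + 0.25·0.142721 + 0.25·5.431e-06 = 0.129709.

0.1297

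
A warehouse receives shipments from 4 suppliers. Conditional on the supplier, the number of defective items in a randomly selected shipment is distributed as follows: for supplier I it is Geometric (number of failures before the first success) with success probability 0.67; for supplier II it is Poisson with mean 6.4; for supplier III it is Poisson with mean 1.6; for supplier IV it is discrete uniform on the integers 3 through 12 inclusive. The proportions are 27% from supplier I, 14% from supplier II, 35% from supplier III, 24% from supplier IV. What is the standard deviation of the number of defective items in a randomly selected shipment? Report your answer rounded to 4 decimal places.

Per component, I: μ=0.492537, E[X²]=0.977723; II: μ=6.4, E[X²]=47.36; III: μ=1.6, E[X²]=4.16; IV: μ=7.5, E[X²]=64.5.
E[X] = 0.27·0.492537 + 0.14·6.4 + 0.35·1.6 + 0.24·7.5 = 3.38899.
E[X²] = 0.27·0.977723 + 0.14·47.36 + 0.35·4.16 + 0.24·64.5 = 23.8304.
Var(X) = E[X²] − (E[X])² = 23.8304 − 11.4852 = 12.3452.
SD(X) = √12.3452 = 3.51357.

3.5136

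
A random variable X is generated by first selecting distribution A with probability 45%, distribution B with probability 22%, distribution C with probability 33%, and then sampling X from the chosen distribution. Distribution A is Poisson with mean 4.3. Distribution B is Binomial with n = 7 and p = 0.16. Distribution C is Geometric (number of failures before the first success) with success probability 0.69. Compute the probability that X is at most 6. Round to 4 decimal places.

0.9350

Conditional on each component, P(X ≤ 6): A: 0.85579; B: 0.999997; C: 0.999725.
By total probability, P(X ≤ 6) = 0.45·0.85579 + 0.22·0.999997 + 0.33·0.999725 = 0.935014.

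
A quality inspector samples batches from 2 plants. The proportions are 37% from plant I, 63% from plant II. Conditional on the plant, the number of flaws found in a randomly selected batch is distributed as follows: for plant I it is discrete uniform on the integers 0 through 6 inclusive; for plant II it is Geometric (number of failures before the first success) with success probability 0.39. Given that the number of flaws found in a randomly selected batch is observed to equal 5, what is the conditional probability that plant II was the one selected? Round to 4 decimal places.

Likelihoods P(X=5 | ·): I: 0.142857; II: 0.0329393.
Posterior ∝ prior × likelihood. Numerator for II: 0.63·0.0329393 = 0.0207517.
Normalizing constant: 0.37·0.142857 + 0.63·0.0329393 = 0.0736089.
P(II | observation) = 0.0207517 / 0.0736089 = 0.281919.

0.2819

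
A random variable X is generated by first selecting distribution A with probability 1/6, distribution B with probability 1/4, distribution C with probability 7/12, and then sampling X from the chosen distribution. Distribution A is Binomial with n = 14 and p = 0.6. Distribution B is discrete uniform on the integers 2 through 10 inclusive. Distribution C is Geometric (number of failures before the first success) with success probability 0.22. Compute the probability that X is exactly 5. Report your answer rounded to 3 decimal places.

0.072

Conditional on each component, P(X = 5): A: 0.0408094; B: 0.111111; C: 0.0635178.
By total probability, P(X = 5) = 0.166667·0.0408094 + 0.25·0.111111 + 0.583333·0.0635178 = 0.0716314.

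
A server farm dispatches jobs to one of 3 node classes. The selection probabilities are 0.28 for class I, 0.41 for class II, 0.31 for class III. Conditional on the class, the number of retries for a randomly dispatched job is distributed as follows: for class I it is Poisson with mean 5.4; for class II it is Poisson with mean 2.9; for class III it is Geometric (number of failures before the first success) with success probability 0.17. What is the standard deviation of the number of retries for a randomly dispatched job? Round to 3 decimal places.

3.584

Per component, I: μ=5.4, E[X²]=34.56; II: μ=2.9, E[X²]=11.31; III: μ=4.88235, E[X²]=52.5571.
E[X] = 0.28·5.4 + 0.41·2.9 + 0.31·4.88235 = 4.21453.
E[X²] = 0.28·34.56 + 0.41·11.31 + 0.31·52.5571 = 30.6066.
Var(X) = E[X²] − (E[X])² = 30.6066 − 17.7623 = 12.8443.
SD(X) = √12.8443 = 3.5839.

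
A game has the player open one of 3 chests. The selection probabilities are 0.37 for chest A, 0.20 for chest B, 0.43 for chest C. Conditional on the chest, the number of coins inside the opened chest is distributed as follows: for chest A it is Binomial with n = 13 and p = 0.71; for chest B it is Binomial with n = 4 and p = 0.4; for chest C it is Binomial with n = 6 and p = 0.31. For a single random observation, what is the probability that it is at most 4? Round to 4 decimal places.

Conditional on each chest, P(X ≤ 4): A: 0.00311784; B: 1; C: 0.98726.
By total probability, P(X ≤ 4) = 0.37·0.00311784 + 0.2·1 + 0.43·0.98726 = 0.625675.

0.6257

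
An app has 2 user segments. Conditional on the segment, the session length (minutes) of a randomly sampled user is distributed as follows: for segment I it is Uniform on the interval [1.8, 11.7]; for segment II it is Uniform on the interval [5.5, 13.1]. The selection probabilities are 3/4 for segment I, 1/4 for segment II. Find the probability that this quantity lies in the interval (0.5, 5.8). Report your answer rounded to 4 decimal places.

Conditional on each segment, P(0.5 < X < 5.8): I: 0.40404; II: 0.0394737.
By total probability, P(0.5 < X < 5.8) = 0.75·0.40404 + 0.25·0.0394737 = 0.312899.

0.3129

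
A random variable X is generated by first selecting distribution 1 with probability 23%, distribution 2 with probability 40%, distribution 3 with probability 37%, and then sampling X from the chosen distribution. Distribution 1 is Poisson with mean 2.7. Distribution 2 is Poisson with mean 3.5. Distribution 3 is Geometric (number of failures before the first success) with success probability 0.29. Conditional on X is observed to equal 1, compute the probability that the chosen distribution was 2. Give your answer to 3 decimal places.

Likelihoods P(X=1 | ·): 1: 0.181455; 2: 0.105691; 3: 0.2059.
Posterior ∝ prior × likelihood. Numerator for 2: 0.4·0.105691 = 0.0422763.
Normalizing constant: 0.23·0.181455 + 0.4·0.105691 + 0.37·0.2059 = 0.160194.
P(2 | observation) = 0.0422763 / 0.160194 = 0.263907.

0.264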